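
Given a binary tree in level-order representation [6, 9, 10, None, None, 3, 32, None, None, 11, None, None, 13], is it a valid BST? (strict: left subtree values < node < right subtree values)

Level-order array: [6, 9, 10, None, None, 3, 32, None, None, 11, None, None, 13]
Validate using subtree bounds (lo, hi): at each node, require lo < value < hi,
then recurse left with hi=value and right with lo=value.
Preorder trace (stopping at first violation):
  at node 6 with bounds (-inf, +inf): OK
  at node 9 with bounds (-inf, 6): VIOLATION
Node 9 violates its bound: not (-inf < 9 < 6).
Result: Not a valid BST


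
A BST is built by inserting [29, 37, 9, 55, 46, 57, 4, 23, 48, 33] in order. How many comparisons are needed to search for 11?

Search path for 11: 29 -> 9 -> 23
Found: False
Comparisons: 3


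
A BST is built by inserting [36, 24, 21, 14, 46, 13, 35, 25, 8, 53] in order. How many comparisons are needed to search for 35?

Search path for 35: 36 -> 24 -> 35
Found: True
Comparisons: 3


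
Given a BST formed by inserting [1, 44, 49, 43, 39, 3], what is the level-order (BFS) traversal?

Tree insertion order: [1, 44, 49, 43, 39, 3]
Tree (level-order array): [1, None, 44, 43, 49, 39, None, None, None, 3]
BFS from the root, enqueuing left then right child of each popped node:
  queue [1] -> pop 1, enqueue [44], visited so far: [1]
  queue [44] -> pop 44, enqueue [43, 49], visited so far: [1, 44]
  queue [43, 49] -> pop 43, enqueue [39], visited so far: [1, 44, 43]
  queue [49, 39] -> pop 49, enqueue [none], visited so far: [1, 44, 43, 49]
  queue [39] -> pop 39, enqueue [3], visited so far: [1, 44, 43, 49, 39]
  queue [3] -> pop 3, enqueue [none], visited so far: [1, 44, 43, 49, 39, 3]
Result: [1, 44, 43, 49, 39, 3]


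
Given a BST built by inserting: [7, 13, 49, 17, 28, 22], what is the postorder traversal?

Tree insertion order: [7, 13, 49, 17, 28, 22]
Tree (level-order array): [7, None, 13, None, 49, 17, None, None, 28, 22]
Postorder traversal: [22, 28, 17, 49, 13, 7]


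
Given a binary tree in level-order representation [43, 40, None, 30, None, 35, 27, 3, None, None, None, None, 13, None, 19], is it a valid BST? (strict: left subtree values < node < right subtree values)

Level-order array: [43, 40, None, 30, None, 35, 27, 3, None, None, None, None, 13, None, 19]
Validate using subtree bounds (lo, hi): at each node, require lo < value < hi,
then recurse left with hi=value and right with lo=value.
Preorder trace (stopping at first violation):
  at node 43 with bounds (-inf, +inf): OK
  at node 40 with bounds (-inf, 43): OK
  at node 30 with bounds (-inf, 40): OK
  at node 35 with bounds (-inf, 30): VIOLATION
Node 35 violates its bound: not (-inf < 35 < 30).
Result: Not a valid BST


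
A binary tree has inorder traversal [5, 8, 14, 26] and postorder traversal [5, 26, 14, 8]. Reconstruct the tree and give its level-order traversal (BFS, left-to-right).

Inorder:   [5, 8, 14, 26]
Postorder: [5, 26, 14, 8]
Algorithm: postorder visits root last, so walk postorder right-to-left;
each value is the root of the current inorder slice — split it at that
value, recurse on the right subtree first, then the left.
Recursive splits:
  root=8; inorder splits into left=[5], right=[14, 26]
  root=14; inorder splits into left=[], right=[26]
  root=26; inorder splits into left=[], right=[]
  root=5; inorder splits into left=[], right=[]
Reconstructed level-order: [8, 5, 14, 26]


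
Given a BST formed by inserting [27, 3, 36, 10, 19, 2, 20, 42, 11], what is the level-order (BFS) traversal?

Tree insertion order: [27, 3, 36, 10, 19, 2, 20, 42, 11]
Tree (level-order array): [27, 3, 36, 2, 10, None, 42, None, None, None, 19, None, None, 11, 20]
BFS from the root, enqueuing left then right child of each popped node:
  queue [27] -> pop 27, enqueue [3, 36], visited so far: [27]
  queue [3, 36] -> pop 3, enqueue [2, 10], visited so far: [27, 3]
  queue [36, 2, 10] -> pop 36, enqueue [42], visited so far: [27, 3, 36]
  queue [2, 10, 42] -> pop 2, enqueue [none], visited so far: [27, 3, 36, 2]
  queue [10, 42] -> pop 10, enqueue [19], visited so far: [27, 3, 36, 2, 10]
  queue [42, 19] -> pop 42, enqueue [none], visited so far: [27, 3, 36, 2, 10, 42]
  queue [19] -> pop 19, enqueue [11, 20], visited so far: [27, 3, 36, 2, 10, 42, 19]
  queue [11, 20] -> pop 11, enqueue [none], visited so far: [27, 3, 36, 2, 10, 42, 19, 11]
  queue [20] -> pop 20, enqueue [none], visited so far: [27, 3, 36, 2, 10, 42, 19, 11, 20]
Result: [27, 3, 36, 2, 10, 42, 19, 11, 20]


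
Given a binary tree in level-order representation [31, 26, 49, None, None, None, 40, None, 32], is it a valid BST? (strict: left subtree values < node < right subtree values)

Level-order array: [31, 26, 49, None, None, None, 40, None, 32]
Validate using subtree bounds (lo, hi): at each node, require lo < value < hi,
then recurse left with hi=value and right with lo=value.
Preorder trace (stopping at first violation):
  at node 31 with bounds (-inf, +inf): OK
  at node 26 with bounds (-inf, 31): OK
  at node 49 with bounds (31, +inf): OK
  at node 40 with bounds (49, +inf): VIOLATION
Node 40 violates its bound: not (49 < 40 < +inf).
Result: Not a valid BST


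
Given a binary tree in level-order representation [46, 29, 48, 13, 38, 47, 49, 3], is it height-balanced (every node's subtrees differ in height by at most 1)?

Tree (level-order array): [46, 29, 48, 13, 38, 47, 49, 3]
Definition: a tree is height-balanced if, at every node, |h(left) - h(right)| <= 1 (empty subtree has height -1).
Bottom-up per-node check:
  node 3: h_left=-1, h_right=-1, diff=0 [OK], height=0
  node 13: h_left=0, h_right=-1, diff=1 [OK], height=1
  node 38: h_left=-1, h_right=-1, diff=0 [OK], height=0
  node 29: h_left=1, h_right=0, diff=1 [OK], height=2
  node 47: h_left=-1, h_right=-1, diff=0 [OK], height=0
  node 49: h_left=-1, h_right=-1, diff=0 [OK], height=0
  node 48: h_left=0, h_right=0, diff=0 [OK], height=1
  node 46: h_left=2, h_right=1, diff=1 [OK], height=3
All nodes satisfy the balance condition.
Result: Balanced


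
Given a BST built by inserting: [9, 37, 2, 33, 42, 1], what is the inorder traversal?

Tree insertion order: [9, 37, 2, 33, 42, 1]
Tree (level-order array): [9, 2, 37, 1, None, 33, 42]
Inorder traversal: [1, 2, 9, 33, 37, 42]


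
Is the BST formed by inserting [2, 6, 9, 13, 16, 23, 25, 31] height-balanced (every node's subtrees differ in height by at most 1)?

Tree (level-order array): [2, None, 6, None, 9, None, 13, None, 16, None, 23, None, 25, None, 31]
Definition: a tree is height-balanced if, at every node, |h(left) - h(right)| <= 1 (empty subtree has height -1).
Bottom-up per-node check:
  node 31: h_left=-1, h_right=-1, diff=0 [OK], height=0
  node 25: h_left=-1, h_right=0, diff=1 [OK], height=1
  node 23: h_left=-1, h_right=1, diff=2 [FAIL (|-1-1|=2 > 1)], height=2
  node 16: h_left=-1, h_right=2, diff=3 [FAIL (|-1-2|=3 > 1)], height=3
  node 13: h_left=-1, h_right=3, diff=4 [FAIL (|-1-3|=4 > 1)], height=4
  node 9: h_left=-1, h_right=4, diff=5 [FAIL (|-1-4|=5 > 1)], height=5
  node 6: h_left=-1, h_right=5, diff=6 [FAIL (|-1-5|=6 > 1)], height=6
  node 2: h_left=-1, h_right=6, diff=7 [FAIL (|-1-6|=7 > 1)], height=7
Node 23 violates the condition: |-1 - 1| = 2 > 1.
Result: Not balanced


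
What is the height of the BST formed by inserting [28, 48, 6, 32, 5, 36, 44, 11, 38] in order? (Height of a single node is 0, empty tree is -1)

Insertion order: [28, 48, 6, 32, 5, 36, 44, 11, 38]
Tree (level-order array): [28, 6, 48, 5, 11, 32, None, None, None, None, None, None, 36, None, 44, 38]
Compute height bottom-up (empty subtree = -1):
  height(5) = 1 + max(-1, -1) = 0
  height(11) = 1 + max(-1, -1) = 0
  height(6) = 1 + max(0, 0) = 1
  height(38) = 1 + max(-1, -1) = 0
  height(44) = 1 + max(0, -1) = 1
  height(36) = 1 + max(-1, 1) = 2
  height(32) = 1 + max(-1, 2) = 3
  height(48) = 1 + max(3, -1) = 4
  height(28) = 1 + max(1, 4) = 5
Height = 5


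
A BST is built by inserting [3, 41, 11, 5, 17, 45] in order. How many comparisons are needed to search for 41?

Search path for 41: 3 -> 41
Found: True
Comparisons: 2


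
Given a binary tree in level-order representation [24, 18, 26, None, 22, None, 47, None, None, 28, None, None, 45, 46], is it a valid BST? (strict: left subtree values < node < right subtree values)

Level-order array: [24, 18, 26, None, 22, None, 47, None, None, 28, None, None, 45, 46]
Validate using subtree bounds (lo, hi): at each node, require lo < value < hi,
then recurse left with hi=value and right with lo=value.
Preorder trace (stopping at first violation):
  at node 24 with bounds (-inf, +inf): OK
  at node 18 with bounds (-inf, 24): OK
  at node 22 with bounds (18, 24): OK
  at node 26 with bounds (24, +inf): OK
  at node 47 with bounds (26, +inf): OK
  at node 28 with bounds (26, 47): OK
  at node 45 with bounds (28, 47): OK
  at node 46 with bounds (28, 45): VIOLATION
Node 46 violates its bound: not (28 < 46 < 45).
Result: Not a valid BST


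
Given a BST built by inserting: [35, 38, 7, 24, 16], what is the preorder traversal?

Tree insertion order: [35, 38, 7, 24, 16]
Tree (level-order array): [35, 7, 38, None, 24, None, None, 16]
Preorder traversal: [35, 7, 24, 16, 38]


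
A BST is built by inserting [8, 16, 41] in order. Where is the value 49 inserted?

Starting tree (level order): [8, None, 16, None, 41]
Insertion path: 8 -> 16 -> 41
Result: insert 49 as right child of 41
Final tree (level order): [8, None, 16, None, 41, None, 49]


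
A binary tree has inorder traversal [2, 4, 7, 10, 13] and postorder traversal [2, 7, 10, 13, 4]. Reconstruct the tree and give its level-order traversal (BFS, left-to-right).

Inorder:   [2, 4, 7, 10, 13]
Postorder: [2, 7, 10, 13, 4]
Algorithm: postorder visits root last, so walk postorder right-to-left;
each value is the root of the current inorder slice — split it at that
value, recurse on the right subtree first, then the left.
Recursive splits:
  root=4; inorder splits into left=[2], right=[7, 10, 13]
  root=13; inorder splits into left=[7, 10], right=[]
  root=10; inorder splits into left=[7], right=[]
  root=7; inorder splits into left=[], right=[]
  root=2; inorder splits into left=[], right=[]
Reconstructed level-order: [4, 2, 13, 10, 7]


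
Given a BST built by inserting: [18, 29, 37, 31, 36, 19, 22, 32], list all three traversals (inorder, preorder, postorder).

Tree insertion order: [18, 29, 37, 31, 36, 19, 22, 32]
Tree (level-order array): [18, None, 29, 19, 37, None, 22, 31, None, None, None, None, 36, 32]
Inorder (L, root, R): [18, 19, 22, 29, 31, 32, 36, 37]
Preorder (root, L, R): [18, 29, 19, 22, 37, 31, 36, 32]
Postorder (L, R, root): [22, 19, 32, 36, 31, 37, 29, 18]


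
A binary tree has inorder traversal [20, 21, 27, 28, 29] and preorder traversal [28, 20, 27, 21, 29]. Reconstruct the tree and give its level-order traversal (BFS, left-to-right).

Inorder:  [20, 21, 27, 28, 29]
Preorder: [28, 20, 27, 21, 29]
Algorithm: preorder visits root first, so consume preorder in order;
for each root, split the current inorder slice at that value into
left-subtree inorder and right-subtree inorder, then recurse.
Recursive splits:
  root=28; inorder splits into left=[20, 21, 27], right=[29]
  root=20; inorder splits into left=[], right=[21, 27]
  root=27; inorder splits into left=[21], right=[]
  root=21; inorder splits into left=[], right=[]
  root=29; inorder splits into left=[], right=[]
Reconstructed level-order: [28, 20, 29, 27, 21]


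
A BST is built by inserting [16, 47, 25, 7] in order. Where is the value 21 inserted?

Starting tree (level order): [16, 7, 47, None, None, 25]
Insertion path: 16 -> 47 -> 25
Result: insert 21 as left child of 25
Final tree (level order): [16, 7, 47, None, None, 25, None, 21]


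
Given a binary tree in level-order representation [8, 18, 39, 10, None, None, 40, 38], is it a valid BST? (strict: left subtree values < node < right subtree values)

Level-order array: [8, 18, 39, 10, None, None, 40, 38]
Validate using subtree bounds (lo, hi): at each node, require lo < value < hi,
then recurse left with hi=value and right with lo=value.
Preorder trace (stopping at first violation):
  at node 8 with bounds (-inf, +inf): OK
  at node 18 with bounds (-inf, 8): VIOLATION
Node 18 violates its bound: not (-inf < 18 < 8).
Result: Not a valid BST


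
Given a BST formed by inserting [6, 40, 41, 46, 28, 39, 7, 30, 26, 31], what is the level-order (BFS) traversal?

Tree insertion order: [6, 40, 41, 46, 28, 39, 7, 30, 26, 31]
Tree (level-order array): [6, None, 40, 28, 41, 7, 39, None, 46, None, 26, 30, None, None, None, None, None, None, 31]
BFS from the root, enqueuing left then right child of each popped node:
  queue [6] -> pop 6, enqueue [40], visited so far: [6]
  queue [40] -> pop 40, enqueue [28, 41], visited so far: [6, 40]
  queue [28, 41] -> pop 28, enqueue [7, 39], visited so far: [6, 40, 28]
  queue [41, 7, 39] -> pop 41, enqueue [46], visited so far: [6, 40, 28, 41]
  queue [7, 39, 46] -> pop 7, enqueue [26], visited so far: [6, 40, 28, 41, 7]
  queue [39, 46, 26] -> pop 39, enqueue [30], visited so far: [6, 40, 28, 41, 7, 39]
  queue [46, 26, 30] -> pop 46, enqueue [none], visited so far: [6, 40, 28, 41, 7, 39, 46]
  queue [26, 30] -> pop 26, enqueue [none], visited so far: [6, 40, 28, 41, 7, 39, 46, 26]
  queue [30] -> pop 30, enqueue [31], visited so far: [6, 40, 28, 41, 7, 39, 46, 26, 30]
  queue [31] -> pop 31, enqueue [none], visited so far: [6, 40, 28, 41, 7, 39, 46, 26, 30, 31]
Result: [6, 40, 28, 41, 7, 39, 46, 26, 30, 31]


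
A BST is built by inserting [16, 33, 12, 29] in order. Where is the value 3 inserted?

Starting tree (level order): [16, 12, 33, None, None, 29]
Insertion path: 16 -> 12
Result: insert 3 as left child of 12
Final tree (level order): [16, 12, 33, 3, None, 29]


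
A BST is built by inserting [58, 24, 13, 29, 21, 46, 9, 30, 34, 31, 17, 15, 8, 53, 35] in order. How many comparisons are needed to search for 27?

Search path for 27: 58 -> 24 -> 29
Found: False
Comparisons: 3


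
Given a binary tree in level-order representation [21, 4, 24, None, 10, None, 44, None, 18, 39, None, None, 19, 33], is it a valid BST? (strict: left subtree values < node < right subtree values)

Level-order array: [21, 4, 24, None, 10, None, 44, None, 18, 39, None, None, 19, 33]
Validate using subtree bounds (lo, hi): at each node, require lo < value < hi,
then recurse left with hi=value and right with lo=value.
Preorder trace (stopping at first violation):
  at node 21 with bounds (-inf, +inf): OK
  at node 4 with bounds (-inf, 21): OK
  at node 10 with bounds (4, 21): OK
  at node 18 with bounds (10, 21): OK
  at node 19 with bounds (18, 21): OK
  at node 24 with bounds (21, +inf): OK
  at node 44 with bounds (24, +inf): OK
  at node 39 with bounds (24, 44): OK
  at node 33 with bounds (24, 39): OK
No violation found at any node.
Result: Valid BST


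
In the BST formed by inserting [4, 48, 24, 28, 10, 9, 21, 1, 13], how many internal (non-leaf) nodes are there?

Tree built from: [4, 48, 24, 28, 10, 9, 21, 1, 13]
Tree (level-order array): [4, 1, 48, None, None, 24, None, 10, 28, 9, 21, None, None, None, None, 13]
Rule: An internal node has at least one child.
Per-node child counts:
  node 4: 2 child(ren)
  node 1: 0 child(ren)
  node 48: 1 child(ren)
  node 24: 2 child(ren)
  node 10: 2 child(ren)
  node 9: 0 child(ren)
  node 21: 1 child(ren)
  node 13: 0 child(ren)
  node 28: 0 child(ren)
Matching nodes: [4, 48, 24, 10, 21]
Count of internal (non-leaf) nodes: 5


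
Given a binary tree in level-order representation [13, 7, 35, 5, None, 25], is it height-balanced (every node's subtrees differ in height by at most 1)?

Tree (level-order array): [13, 7, 35, 5, None, 25]
Definition: a tree is height-balanced if, at every node, |h(left) - h(right)| <= 1 (empty subtree has height -1).
Bottom-up per-node check:
  node 5: h_left=-1, h_right=-1, diff=0 [OK], height=0
  node 7: h_left=0, h_right=-1, diff=1 [OK], height=1
  node 25: h_left=-1, h_right=-1, diff=0 [OK], height=0
  node 35: h_left=0, h_right=-1, diff=1 [OK], height=1
  node 13: h_left=1, h_right=1, diff=0 [OK], height=2
All nodes satisfy the balance condition.
Result: Balanced


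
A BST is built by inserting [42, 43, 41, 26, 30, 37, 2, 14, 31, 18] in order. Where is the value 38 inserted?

Starting tree (level order): [42, 41, 43, 26, None, None, None, 2, 30, None, 14, None, 37, None, 18, 31]
Insertion path: 42 -> 41 -> 26 -> 30 -> 37
Result: insert 38 as right child of 37
Final tree (level order): [42, 41, 43, 26, None, None, None, 2, 30, None, 14, None, 37, None, 18, 31, 38]


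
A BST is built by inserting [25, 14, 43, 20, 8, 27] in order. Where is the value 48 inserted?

Starting tree (level order): [25, 14, 43, 8, 20, 27]
Insertion path: 25 -> 43
Result: insert 48 as right child of 43
Final tree (level order): [25, 14, 43, 8, 20, 27, 48]


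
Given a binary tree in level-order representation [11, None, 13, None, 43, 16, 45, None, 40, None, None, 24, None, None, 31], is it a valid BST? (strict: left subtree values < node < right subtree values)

Level-order array: [11, None, 13, None, 43, 16, 45, None, 40, None, None, 24, None, None, 31]
Validate using subtree bounds (lo, hi): at each node, require lo < value < hi,
then recurse left with hi=value and right with lo=value.
Preorder trace (stopping at first violation):
  at node 11 with bounds (-inf, +inf): OK
  at node 13 with bounds (11, +inf): OK
  at node 43 with bounds (13, +inf): OK
  at node 16 with bounds (13, 43): OK
  at node 40 with bounds (16, 43): OK
  at node 24 with bounds (16, 40): OK
  at node 31 with bounds (24, 40): OK
  at node 45 with bounds (43, +inf): OK
No violation found at any node.
Result: Valid BST


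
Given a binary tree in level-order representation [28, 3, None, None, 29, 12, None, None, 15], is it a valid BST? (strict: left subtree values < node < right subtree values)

Level-order array: [28, 3, None, None, 29, 12, None, None, 15]
Validate using subtree bounds (lo, hi): at each node, require lo < value < hi,
then recurse left with hi=value and right with lo=value.
Preorder trace (stopping at first violation):
  at node 28 with bounds (-inf, +inf): OK
  at node 3 with bounds (-inf, 28): OK
  at node 29 with bounds (3, 28): VIOLATION
Node 29 violates its bound: not (3 < 29 < 28).
Result: Not a valid BST


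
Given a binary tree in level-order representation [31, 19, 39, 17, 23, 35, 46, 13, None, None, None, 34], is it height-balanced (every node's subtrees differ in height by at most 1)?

Tree (level-order array): [31, 19, 39, 17, 23, 35, 46, 13, None, None, None, 34]
Definition: a tree is height-balanced if, at every node, |h(left) - h(right)| <= 1 (empty subtree has height -1).
Bottom-up per-node check:
  node 13: h_left=-1, h_right=-1, diff=0 [OK], height=0
  node 17: h_left=0, h_right=-1, diff=1 [OK], height=1
  node 23: h_left=-1, h_right=-1, diff=0 [OK], height=0
  node 19: h_left=1, h_right=0, diff=1 [OK], height=2
  node 34: h_left=-1, h_right=-1, diff=0 [OK], height=0
  node 35: h_left=0, h_right=-1, diff=1 [OK], height=1
  node 46: h_left=-1, h_right=-1, diff=0 [OK], height=0
  node 39: h_left=1, h_right=0, diff=1 [OK], height=2
  node 31: h_left=2, h_right=2, diff=0 [OK], height=3
All nodes satisfy the balance condition.
Result: Balanced


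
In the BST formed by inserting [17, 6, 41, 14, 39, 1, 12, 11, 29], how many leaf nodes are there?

Tree built from: [17, 6, 41, 14, 39, 1, 12, 11, 29]
Tree (level-order array): [17, 6, 41, 1, 14, 39, None, None, None, 12, None, 29, None, 11]
Rule: A leaf has 0 children.
Per-node child counts:
  node 17: 2 child(ren)
  node 6: 2 child(ren)
  node 1: 0 child(ren)
  node 14: 1 child(ren)
  node 12: 1 child(ren)
  node 11: 0 child(ren)
  node 41: 1 child(ren)
  node 39: 1 child(ren)
  node 29: 0 child(ren)
Matching nodes: [1, 11, 29]
Count of leaf nodes: 3


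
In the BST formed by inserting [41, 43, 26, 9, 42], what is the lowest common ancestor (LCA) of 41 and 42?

Tree insertion order: [41, 43, 26, 9, 42]
Tree (level-order array): [41, 26, 43, 9, None, 42]
In a BST, the LCA of p=41, q=42 is the first node v on the
root-to-leaf path with p <= v <= q (go left if both < v, right if both > v).
Walk from root:
  at 41: 41 <= 41 <= 42, this is the LCA
LCA = 41


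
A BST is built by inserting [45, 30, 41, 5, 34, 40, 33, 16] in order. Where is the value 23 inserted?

Starting tree (level order): [45, 30, None, 5, 41, None, 16, 34, None, None, None, 33, 40]
Insertion path: 45 -> 30 -> 5 -> 16
Result: insert 23 as right child of 16
Final tree (level order): [45, 30, None, 5, 41, None, 16, 34, None, None, 23, 33, 40]


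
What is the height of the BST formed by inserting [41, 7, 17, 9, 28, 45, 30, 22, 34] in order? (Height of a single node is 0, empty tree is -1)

Insertion order: [41, 7, 17, 9, 28, 45, 30, 22, 34]
Tree (level-order array): [41, 7, 45, None, 17, None, None, 9, 28, None, None, 22, 30, None, None, None, 34]
Compute height bottom-up (empty subtree = -1):
  height(9) = 1 + max(-1, -1) = 0
  height(22) = 1 + max(-1, -1) = 0
  height(34) = 1 + max(-1, -1) = 0
  height(30) = 1 + max(-1, 0) = 1
  height(28) = 1 + max(0, 1) = 2
  height(17) = 1 + max(0, 2) = 3
  height(7) = 1 + max(-1, 3) = 4
  height(45) = 1 + max(-1, -1) = 0
  height(41) = 1 + max(4, 0) = 5
Height = 5


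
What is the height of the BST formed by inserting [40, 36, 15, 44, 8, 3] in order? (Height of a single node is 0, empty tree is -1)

Insertion order: [40, 36, 15, 44, 8, 3]
Tree (level-order array): [40, 36, 44, 15, None, None, None, 8, None, 3]
Compute height bottom-up (empty subtree = -1):
  height(3) = 1 + max(-1, -1) = 0
  height(8) = 1 + max(0, -1) = 1
  height(15) = 1 + max(1, -1) = 2
  height(36) = 1 + max(2, -1) = 3
  height(44) = 1 + max(-1, -1) = 0
  height(40) = 1 + max(3, 0) = 4
Height = 4


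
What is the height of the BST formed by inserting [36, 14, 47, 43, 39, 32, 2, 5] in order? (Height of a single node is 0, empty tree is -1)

Insertion order: [36, 14, 47, 43, 39, 32, 2, 5]
Tree (level-order array): [36, 14, 47, 2, 32, 43, None, None, 5, None, None, 39]
Compute height bottom-up (empty subtree = -1):
  height(5) = 1 + max(-1, -1) = 0
  height(2) = 1 + max(-1, 0) = 1
  height(32) = 1 + max(-1, -1) = 0
  height(14) = 1 + max(1, 0) = 2
  height(39) = 1 + max(-1, -1) = 0
  height(43) = 1 + max(0, -1) = 1
  height(47) = 1 + max(1, -1) = 2
  height(36) = 1 + max(2, 2) = 3
Height = 3


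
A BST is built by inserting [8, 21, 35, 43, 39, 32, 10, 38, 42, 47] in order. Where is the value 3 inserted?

Starting tree (level order): [8, None, 21, 10, 35, None, None, 32, 43, None, None, 39, 47, 38, 42]
Insertion path: 8
Result: insert 3 as left child of 8
Final tree (level order): [8, 3, 21, None, None, 10, 35, None, None, 32, 43, None, None, 39, 47, 38, 42]


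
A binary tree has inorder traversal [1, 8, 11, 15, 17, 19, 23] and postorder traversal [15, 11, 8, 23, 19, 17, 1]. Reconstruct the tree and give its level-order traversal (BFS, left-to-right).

Inorder:   [1, 8, 11, 15, 17, 19, 23]
Postorder: [15, 11, 8, 23, 19, 17, 1]
Algorithm: postorder visits root last, so walk postorder right-to-left;
each value is the root of the current inorder slice — split it at that
value, recurse on the right subtree first, then the left.
Recursive splits:
  root=1; inorder splits into left=[], right=[8, 11, 15, 17, 19, 23]
  root=17; inorder splits into left=[8, 11, 15], right=[19, 23]
  root=19; inorder splits into left=[], right=[23]
  root=23; inorder splits into left=[], right=[]
  root=8; inorder splits into left=[], right=[11, 15]
  root=11; inorder splits into left=[], right=[15]
  root=15; inorder splits into left=[], right=[]
Reconstructed level-order: [1, 17, 8, 19, 11, 23, 15]


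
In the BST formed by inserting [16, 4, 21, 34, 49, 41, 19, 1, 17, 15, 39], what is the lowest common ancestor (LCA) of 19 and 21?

Tree insertion order: [16, 4, 21, 34, 49, 41, 19, 1, 17, 15, 39]
Tree (level-order array): [16, 4, 21, 1, 15, 19, 34, None, None, None, None, 17, None, None, 49, None, None, 41, None, 39]
In a BST, the LCA of p=19, q=21 is the first node v on the
root-to-leaf path with p <= v <= q (go left if both < v, right if both > v).
Walk from root:
  at 16: both 19 and 21 > 16, go right
  at 21: 19 <= 21 <= 21, this is the LCA
LCA = 21


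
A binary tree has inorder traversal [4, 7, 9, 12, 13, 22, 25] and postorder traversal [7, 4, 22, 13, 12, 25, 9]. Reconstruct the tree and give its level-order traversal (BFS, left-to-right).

Inorder:   [4, 7, 9, 12, 13, 22, 25]
Postorder: [7, 4, 22, 13, 12, 25, 9]
Algorithm: postorder visits root last, so walk postorder right-to-left;
each value is the root of the current inorder slice — split it at that
value, recurse on the right subtree first, then the left.
Recursive splits:
  root=9; inorder splits into left=[4, 7], right=[12, 13, 22, 25]
  root=25; inorder splits into left=[12, 13, 22], right=[]
  root=12; inorder splits into left=[], right=[13, 22]
  root=13; inorder splits into left=[], right=[22]
  root=22; inorder splits into left=[], right=[]
  root=4; inorder splits into left=[], right=[7]
  root=7; inorder splits into left=[], right=[]
Reconstructed level-order: [9, 4, 25, 7, 12, 13, 22]


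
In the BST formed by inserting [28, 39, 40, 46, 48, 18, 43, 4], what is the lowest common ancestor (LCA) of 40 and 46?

Tree insertion order: [28, 39, 40, 46, 48, 18, 43, 4]
Tree (level-order array): [28, 18, 39, 4, None, None, 40, None, None, None, 46, 43, 48]
In a BST, the LCA of p=40, q=46 is the first node v on the
root-to-leaf path with p <= v <= q (go left if both < v, right if both > v).
Walk from root:
  at 28: both 40 and 46 > 28, go right
  at 39: both 40 and 46 > 39, go right
  at 40: 40 <= 40 <= 46, this is the LCA
LCA = 40


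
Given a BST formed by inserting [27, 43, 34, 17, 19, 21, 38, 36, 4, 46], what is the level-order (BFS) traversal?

Tree insertion order: [27, 43, 34, 17, 19, 21, 38, 36, 4, 46]
Tree (level-order array): [27, 17, 43, 4, 19, 34, 46, None, None, None, 21, None, 38, None, None, None, None, 36]
BFS from the root, enqueuing left then right child of each popped node:
  queue [27] -> pop 27, enqueue [17, 43], visited so far: [27]
  queue [17, 43] -> pop 17, enqueue [4, 19], visited so far: [27, 17]
  queue [43, 4, 19] -> pop 43, enqueue [34, 46], visited so far: [27, 17, 43]
  queue [4, 19, 34, 46] -> pop 4, enqueue [none], visited so far: [27, 17, 43, 4]
  queue [19, 34, 46] -> pop 19, enqueue [21], visited so far: [27, 17, 43, 4, 19]
  queue [34, 46, 21] -> pop 34, enqueue [38], visited so far: [27, 17, 43, 4, 19, 34]
  queue [46, 21, 38] -> pop 46, enqueue [none], visited so far: [27, 17, 43, 4, 19, 34, 46]
  queue [21, 38] -> pop 21, enqueue [none], visited so far: [27, 17, 43, 4, 19, 34, 46, 21]
  queue [38] -> pop 38, enqueue [36], visited so far: [27, 17, 43, 4, 19, 34, 46, 21, 38]
  queue [36] -> pop 36, enqueue [none], visited so far: [27, 17, 43, 4, 19, 34, 46, 21, 38, 36]
Result: [27, 17, 43, 4, 19, 34, 46, 21, 38, 36]


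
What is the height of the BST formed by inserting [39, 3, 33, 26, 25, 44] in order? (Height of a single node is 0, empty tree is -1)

Insertion order: [39, 3, 33, 26, 25, 44]
Tree (level-order array): [39, 3, 44, None, 33, None, None, 26, None, 25]
Compute height bottom-up (empty subtree = -1):
  height(25) = 1 + max(-1, -1) = 0
  height(26) = 1 + max(0, -1) = 1
  height(33) = 1 + max(1, -1) = 2
  height(3) = 1 + max(-1, 2) = 3
  height(44) = 1 + max(-1, -1) = 0
  height(39) = 1 + max(3, 0) = 4
Height = 4


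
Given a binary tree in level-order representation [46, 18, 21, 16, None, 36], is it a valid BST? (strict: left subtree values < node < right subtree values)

Level-order array: [46, 18, 21, 16, None, 36]
Validate using subtree bounds (lo, hi): at each node, require lo < value < hi,
then recurse left with hi=value and right with lo=value.
Preorder trace (stopping at first violation):
  at node 46 with bounds (-inf, +inf): OK
  at node 18 with bounds (-inf, 46): OK
  at node 16 with bounds (-inf, 18): OK
  at node 21 with bounds (46, +inf): VIOLATION
Node 21 violates its bound: not (46 < 21 < +inf).
Result: Not a valid BST


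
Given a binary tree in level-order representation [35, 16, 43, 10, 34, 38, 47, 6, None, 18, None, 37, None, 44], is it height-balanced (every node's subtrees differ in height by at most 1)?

Tree (level-order array): [35, 16, 43, 10, 34, 38, 47, 6, None, 18, None, 37, None, 44]
Definition: a tree is height-balanced if, at every node, |h(left) - h(right)| <= 1 (empty subtree has height -1).
Bottom-up per-node check:
  node 6: h_left=-1, h_right=-1, diff=0 [OK], height=0
  node 10: h_left=0, h_right=-1, diff=1 [OK], height=1
  node 18: h_left=-1, h_right=-1, diff=0 [OK], height=0
  node 34: h_left=0, h_right=-1, diff=1 [OK], height=1
  node 16: h_left=1, h_right=1, diff=0 [OK], height=2
  node 37: h_left=-1, h_right=-1, diff=0 [OK], height=0
  node 38: h_left=0, h_right=-1, diff=1 [OK], height=1
  node 44: h_left=-1, h_right=-1, diff=0 [OK], height=0
  node 47: h_left=0, h_right=-1, diff=1 [OK], height=1
  node 43: h_left=1, h_right=1, diff=0 [OK], height=2
  node 35: h_left=2, h_right=2, diff=0 [OK], height=3
All nodes satisfy the balance condition.
Result: Balanced


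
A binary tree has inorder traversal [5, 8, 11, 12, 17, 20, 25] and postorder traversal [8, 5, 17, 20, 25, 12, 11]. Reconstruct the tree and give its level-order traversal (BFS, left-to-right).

Inorder:   [5, 8, 11, 12, 17, 20, 25]
Postorder: [8, 5, 17, 20, 25, 12, 11]
Algorithm: postorder visits root last, so walk postorder right-to-left;
each value is the root of the current inorder slice — split it at that
value, recurse on the right subtree first, then the left.
Recursive splits:
  root=11; inorder splits into left=[5, 8], right=[12, 17, 20, 25]
  root=12; inorder splits into left=[], right=[17, 20, 25]
  root=25; inorder splits into left=[17, 20], right=[]
  root=20; inorder splits into left=[17], right=[]
  root=17; inorder splits into left=[], right=[]
  root=5; inorder splits into left=[], right=[8]
  root=8; inorder splits into left=[], right=[]
Reconstructed level-order: [11, 5, 12, 8, 25, 20, 17]


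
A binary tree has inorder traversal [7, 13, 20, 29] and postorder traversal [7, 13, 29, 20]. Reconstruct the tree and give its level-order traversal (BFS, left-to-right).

Inorder:   [7, 13, 20, 29]
Postorder: [7, 13, 29, 20]
Algorithm: postorder visits root last, so walk postorder right-to-left;
each value is the root of the current inorder slice — split it at that
value, recurse on the right subtree first, then the left.
Recursive splits:
  root=20; inorder splits into left=[7, 13], right=[29]
  root=29; inorder splits into left=[], right=[]
  root=13; inorder splits into left=[7], right=[]
  root=7; inorder splits into left=[], right=[]
Reconstructed level-order: [20, 13, 29, 7]


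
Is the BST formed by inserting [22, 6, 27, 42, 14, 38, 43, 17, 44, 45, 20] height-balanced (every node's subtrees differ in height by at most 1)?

Tree (level-order array): [22, 6, 27, None, 14, None, 42, None, 17, 38, 43, None, 20, None, None, None, 44, None, None, None, 45]
Definition: a tree is height-balanced if, at every node, |h(left) - h(right)| <= 1 (empty subtree has height -1).
Bottom-up per-node check:
  node 20: h_left=-1, h_right=-1, diff=0 [OK], height=0
  node 17: h_left=-1, h_right=0, diff=1 [OK], height=1
  node 14: h_left=-1, h_right=1, diff=2 [FAIL (|-1-1|=2 > 1)], height=2
  node 6: h_left=-1, h_right=2, diff=3 [FAIL (|-1-2|=3 > 1)], height=3
  node 38: h_left=-1, h_right=-1, diff=0 [OK], height=0
  node 45: h_left=-1, h_right=-1, diff=0 [OK], height=0
  node 44: h_left=-1, h_right=0, diff=1 [OK], height=1
  node 43: h_left=-1, h_right=1, diff=2 [FAIL (|-1-1|=2 > 1)], height=2
  node 42: h_left=0, h_right=2, diff=2 [FAIL (|0-2|=2 > 1)], height=3
  node 27: h_left=-1, h_right=3, diff=4 [FAIL (|-1-3|=4 > 1)], height=4
  node 22: h_left=3, h_right=4, diff=1 [OK], height=5
Node 14 violates the condition: |-1 - 1| = 2 > 1.
Result: Not balanced


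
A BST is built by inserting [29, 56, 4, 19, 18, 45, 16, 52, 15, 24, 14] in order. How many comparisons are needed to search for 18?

Search path for 18: 29 -> 4 -> 19 -> 18
Found: True
Comparisons: 4


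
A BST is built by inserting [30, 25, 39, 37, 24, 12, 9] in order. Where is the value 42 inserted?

Starting tree (level order): [30, 25, 39, 24, None, 37, None, 12, None, None, None, 9]
Insertion path: 30 -> 39
Result: insert 42 as right child of 39
Final tree (level order): [30, 25, 39, 24, None, 37, 42, 12, None, None, None, None, None, 9]


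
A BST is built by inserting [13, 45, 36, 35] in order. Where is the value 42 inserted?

Starting tree (level order): [13, None, 45, 36, None, 35]
Insertion path: 13 -> 45 -> 36
Result: insert 42 as right child of 36
Final tree (level order): [13, None, 45, 36, None, 35, 42]


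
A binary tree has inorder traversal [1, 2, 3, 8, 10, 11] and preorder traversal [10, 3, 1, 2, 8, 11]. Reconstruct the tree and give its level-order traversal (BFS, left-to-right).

Inorder:  [1, 2, 3, 8, 10, 11]
Preorder: [10, 3, 1, 2, 8, 11]
Algorithm: preorder visits root first, so consume preorder in order;
for each root, split the current inorder slice at that value into
left-subtree inorder and right-subtree inorder, then recurse.
Recursive splits:
  root=10; inorder splits into left=[1, 2, 3, 8], right=[11]
  root=3; inorder splits into left=[1, 2], right=[8]
  root=1; inorder splits into left=[], right=[2]
  root=2; inorder splits into left=[], right=[]
  root=8; inorder splits into left=[], right=[]
  root=11; inorder splits into left=[], right=[]
Reconstructed level-order: [10, 3, 11, 1, 8, 2]


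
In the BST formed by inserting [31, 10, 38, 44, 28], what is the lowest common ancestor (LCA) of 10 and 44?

Tree insertion order: [31, 10, 38, 44, 28]
Tree (level-order array): [31, 10, 38, None, 28, None, 44]
In a BST, the LCA of p=10, q=44 is the first node v on the
root-to-leaf path with p <= v <= q (go left if both < v, right if both > v).
Walk from root:
  at 31: 10 <= 31 <= 44, this is the LCA
LCA = 31


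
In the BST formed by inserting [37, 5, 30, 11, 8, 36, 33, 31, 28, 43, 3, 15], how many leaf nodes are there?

Tree built from: [37, 5, 30, 11, 8, 36, 33, 31, 28, 43, 3, 15]
Tree (level-order array): [37, 5, 43, 3, 30, None, None, None, None, 11, 36, 8, 28, 33, None, None, None, 15, None, 31]
Rule: A leaf has 0 children.
Per-node child counts:
  node 37: 2 child(ren)
  node 5: 2 child(ren)
  node 3: 0 child(ren)
  node 30: 2 child(ren)
  node 11: 2 child(ren)
  node 8: 0 child(ren)
  node 28: 1 child(ren)
  node 15: 0 child(ren)
  node 36: 1 child(ren)
  node 33: 1 child(ren)
  node 31: 0 child(ren)
  node 43: 0 child(ren)
Matching nodes: [3, 8, 15, 31, 43]
Count of leaf nodes: 5


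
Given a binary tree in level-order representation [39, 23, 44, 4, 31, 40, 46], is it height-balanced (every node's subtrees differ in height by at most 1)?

Tree (level-order array): [39, 23, 44, 4, 31, 40, 46]
Definition: a tree is height-balanced if, at every node, |h(left) - h(right)| <= 1 (empty subtree has height -1).
Bottom-up per-node check:
  node 4: h_left=-1, h_right=-1, diff=0 [OK], height=0
  node 31: h_left=-1, h_right=-1, diff=0 [OK], height=0
  node 23: h_left=0, h_right=0, diff=0 [OK], height=1
  node 40: h_left=-1, h_right=-1, diff=0 [OK], height=0
  node 46: h_left=-1, h_right=-1, diff=0 [OK], height=0
  node 44: h_left=0, h_right=0, diff=0 [OK], height=1
  node 39: h_left=1, h_right=1, diff=0 [OK], height=2
All nodes satisfy the balance condition.
Result: Balanced


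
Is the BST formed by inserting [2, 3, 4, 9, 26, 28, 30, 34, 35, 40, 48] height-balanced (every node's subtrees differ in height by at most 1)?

Tree (level-order array): [2, None, 3, None, 4, None, 9, None, 26, None, 28, None, 30, None, 34, None, 35, None, 40, None, 48]
Definition: a tree is height-balanced if, at every node, |h(left) - h(right)| <= 1 (empty subtree has height -1).
Bottom-up per-node check:
  node 48: h_left=-1, h_right=-1, diff=0 [OK], height=0
  node 40: h_left=-1, h_right=0, diff=1 [OK], height=1
  node 35: h_left=-1, h_right=1, diff=2 [FAIL (|-1-1|=2 > 1)], height=2
  node 34: h_left=-1, h_right=2, diff=3 [FAIL (|-1-2|=3 > 1)], height=3
  node 30: h_left=-1, h_right=3, diff=4 [FAIL (|-1-3|=4 > 1)], height=4
  node 28: h_left=-1, h_right=4, diff=5 [FAIL (|-1-4|=5 > 1)], height=5
  node 26: h_left=-1, h_right=5, diff=6 [FAIL (|-1-5|=6 > 1)], height=6
  node 9: h_left=-1, h_right=6, diff=7 [FAIL (|-1-6|=7 > 1)], height=7
  node 4: h_left=-1, h_right=7, diff=8 [FAIL (|-1-7|=8 > 1)], height=8
  node 3: h_left=-1, h_right=8, diff=9 [FAIL (|-1-8|=9 > 1)], height=9
  node 2: h_left=-1, h_right=9, diff=10 [FAIL (|-1-9|=10 > 1)], height=10
Node 35 violates the condition: |-1 - 1| = 2 > 1.
Result: Not balanced


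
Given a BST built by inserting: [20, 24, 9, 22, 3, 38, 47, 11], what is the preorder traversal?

Tree insertion order: [20, 24, 9, 22, 3, 38, 47, 11]
Tree (level-order array): [20, 9, 24, 3, 11, 22, 38, None, None, None, None, None, None, None, 47]
Preorder traversal: [20, 9, 3, 11, 24, 22, 38, 47]


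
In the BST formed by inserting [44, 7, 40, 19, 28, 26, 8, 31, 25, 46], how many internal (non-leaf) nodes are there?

Tree built from: [44, 7, 40, 19, 28, 26, 8, 31, 25, 46]
Tree (level-order array): [44, 7, 46, None, 40, None, None, 19, None, 8, 28, None, None, 26, 31, 25]
Rule: An internal node has at least one child.
Per-node child counts:
  node 44: 2 child(ren)
  node 7: 1 child(ren)
  node 40: 1 child(ren)
  node 19: 2 child(ren)
  node 8: 0 child(ren)
  node 28: 2 child(ren)
  node 26: 1 child(ren)
  node 25: 0 child(ren)
  node 31: 0 child(ren)
  node 46: 0 child(ren)
Matching nodes: [44, 7, 40, 19, 28, 26]
Count of internal (non-leaf) nodes: 6


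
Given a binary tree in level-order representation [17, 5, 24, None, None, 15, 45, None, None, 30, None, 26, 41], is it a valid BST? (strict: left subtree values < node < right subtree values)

Level-order array: [17, 5, 24, None, None, 15, 45, None, None, 30, None, 26, 41]
Validate using subtree bounds (lo, hi): at each node, require lo < value < hi,
then recurse left with hi=value and right with lo=value.
Preorder trace (stopping at first violation):
  at node 17 with bounds (-inf, +inf): OK
  at node 5 with bounds (-inf, 17): OK
  at node 24 with bounds (17, +inf): OK
  at node 15 with bounds (17, 24): VIOLATION
Node 15 violates its bound: not (17 < 15 < 24).
Result: Not a valid BST


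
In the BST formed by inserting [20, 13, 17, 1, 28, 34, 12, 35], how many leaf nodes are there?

Tree built from: [20, 13, 17, 1, 28, 34, 12, 35]
Tree (level-order array): [20, 13, 28, 1, 17, None, 34, None, 12, None, None, None, 35]
Rule: A leaf has 0 children.
Per-node child counts:
  node 20: 2 child(ren)
  node 13: 2 child(ren)
  node 1: 1 child(ren)
  node 12: 0 child(ren)
  node 17: 0 child(ren)
  node 28: 1 child(ren)
  node 34: 1 child(ren)
  node 35: 0 child(ren)
Matching nodes: [12, 17, 35]
Count of leaf nodes: 3


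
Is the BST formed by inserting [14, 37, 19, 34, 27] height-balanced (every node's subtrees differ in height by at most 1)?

Tree (level-order array): [14, None, 37, 19, None, None, 34, 27]
Definition: a tree is height-balanced if, at every node, |h(left) - h(right)| <= 1 (empty subtree has height -1).
Bottom-up per-node check:
  node 27: h_left=-1, h_right=-1, diff=0 [OK], height=0
  node 34: h_left=0, h_right=-1, diff=1 [OK], height=1
  node 19: h_left=-1, h_right=1, diff=2 [FAIL (|-1-1|=2 > 1)], height=2
  node 37: h_left=2, h_right=-1, diff=3 [FAIL (|2--1|=3 > 1)], height=3
  node 14: h_left=-1, h_right=3, diff=4 [FAIL (|-1-3|=4 > 1)], height=4
Node 19 violates the condition: |-1 - 1| = 2 > 1.
Result: Not balanced


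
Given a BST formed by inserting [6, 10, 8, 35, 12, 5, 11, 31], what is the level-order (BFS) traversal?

Tree insertion order: [6, 10, 8, 35, 12, 5, 11, 31]
Tree (level-order array): [6, 5, 10, None, None, 8, 35, None, None, 12, None, 11, 31]
BFS from the root, enqueuing left then right child of each popped node:
  queue [6] -> pop 6, enqueue [5, 10], visited so far: [6]
  queue [5, 10] -> pop 5, enqueue [none], visited so far: [6, 5]
  queue [10] -> pop 10, enqueue [8, 35], visited so far: [6, 5, 10]
  queue [8, 35] -> pop 8, enqueue [none], visited so far: [6, 5, 10, 8]
  queue [35] -> pop 35, enqueue [12], visited so far: [6, 5, 10, 8, 35]
  queue [12] -> pop 12, enqueue [11, 31], visited so far: [6, 5, 10, 8, 35, 12]
  queue [11, 31] -> pop 11, enqueue [none], visited so far: [6, 5, 10, 8, 35, 12, 11]
  queue [31] -> pop 31, enqueue [none], visited so far: [6, 5, 10, 8, 35, 12, 11, 31]
Result: [6, 5, 10, 8, 35, 12, 11, 31]
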